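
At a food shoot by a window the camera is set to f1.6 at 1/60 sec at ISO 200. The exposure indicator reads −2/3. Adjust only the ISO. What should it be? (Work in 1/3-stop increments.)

ISO 320

Underexposed by 2/3 stop → need 2/3 stop brighter.
ISO: 200 → 250 → 320.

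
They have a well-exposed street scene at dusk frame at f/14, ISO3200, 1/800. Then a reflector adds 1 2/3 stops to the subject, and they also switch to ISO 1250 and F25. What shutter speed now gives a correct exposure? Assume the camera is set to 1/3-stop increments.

Scene light: 1 2/3 stops brighter.
ISO: 3200 → 2500 → 2000 → 1600 → 1250 — 1 1/3 stops dropped (darker).
Aperture: f/14 → f/16 → f/18 → f/20 → f/22 → f/25 — 1 2/3 stops stopped down (darker).
Net so far: 1 1/3 stops darker. Shutter speed: 1/800 → 1/640 → 1/500 → 1/400 → 1/320.

1/320s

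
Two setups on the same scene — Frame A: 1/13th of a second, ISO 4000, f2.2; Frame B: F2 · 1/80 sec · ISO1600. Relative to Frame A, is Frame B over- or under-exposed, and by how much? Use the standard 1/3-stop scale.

Aperture: f/2.2 → f/2 — 1/3 stop opened up (brighter).
Shutter speed: 1/13 → 1/15 → 1/20 → 1/25 → 1/30 → 1/40 → 1/50 → 1/60 → 1/80 — 2 2/3 stops shorter (darker).
ISO: 4000 → 3200 → 2500 → 2000 → 1600 — 1 1/3 stops dropped (darker).
Net: +1/3 −2 2/3 −1 1/3 = −3 2/3 stops.

3 2/3 stops darker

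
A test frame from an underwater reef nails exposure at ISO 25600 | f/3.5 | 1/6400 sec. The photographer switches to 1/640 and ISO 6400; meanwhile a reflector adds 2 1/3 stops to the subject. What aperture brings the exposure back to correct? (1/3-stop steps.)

f/13

Scene light: 2 1/3 stops brighter.
Shutter speed: 1/6400 → 1/5000 → 1/4000 → 1/3200 → 1/2500 → 1/2000 → 1/1600 → 1/1250 → 1/1000 → 1/800 → 1/640 — 3 1/3 stops slower (brighter).
ISO: 25600 → 20000 → 16000 → 12800 → 10000 → 8000 → 6400 — 2 stops dropped (darker).
Net so far: 3 2/3 stops brighter. Aperture: f/3.5 → f/4 → f/4.5 → f/5 → f/5.6 → f/6.3 → f/7.1 → f/8 → f/9 → f/10 → f/11 → f/13.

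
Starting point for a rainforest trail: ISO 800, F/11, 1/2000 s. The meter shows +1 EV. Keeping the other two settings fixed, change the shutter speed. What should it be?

Overexposed by 1 stop → need 1 stop darker.
Shutter speed: 1/2000 → 1/4000.

1/4000s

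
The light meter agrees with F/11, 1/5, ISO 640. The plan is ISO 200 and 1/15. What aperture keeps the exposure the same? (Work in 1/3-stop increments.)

f/3.5

ISO: 640 → 500 → 400 → 320 → 250 → 200 — 1 2/3 stops lower (darker).
Shutter speed: 1/5 → 1/6 → 1/8 → 1/10 → 1/13 → 1/15 — 1 2/3 stops shorter (darker).
Net change so far: 3 1/3 stops darker. Offset with the aperture: f/11 → f/10 → f/9 → f/8 → f/7.1 → f/6.3 → f/5.6 → f/5 → f/4.5 → f/4 → f/3.5.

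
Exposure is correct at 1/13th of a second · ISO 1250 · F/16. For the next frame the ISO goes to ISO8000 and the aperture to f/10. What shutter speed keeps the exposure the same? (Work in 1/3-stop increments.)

1/200s

ISO: 1250 → 1600 → 2000 → 2500 → 3200 → 4000 → 5000 → 6400 → 8000 — 2 2/3 stops raised (brighter).
Aperture: f/16 → f/14 → f/13 → f/11 → f/10 — 1 1/3 stops larger aperture (brighter).
Net change so far: 4 stops brighter. Offset with the shutter speed: 1/13 → 1/15 → 1/20 → 1/25 → 1/30 → 1/40 → 1/50 → 1/60 → 1/80 → 1/100 → 1/125 → 1/160 → 1/200.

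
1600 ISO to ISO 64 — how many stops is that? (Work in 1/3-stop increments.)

1600 → 1250 → 1000 → 800 → 640 → 500 → 400 → 320 → 250 → 200 → 160 → 125 → 100 → 80 → 64 — count the steps: 14 third-stops = 4 2/3 stops.

4 2/3 stops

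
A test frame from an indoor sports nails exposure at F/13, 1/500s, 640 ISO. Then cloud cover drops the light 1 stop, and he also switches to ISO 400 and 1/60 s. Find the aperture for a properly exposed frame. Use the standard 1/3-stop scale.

Scene light: 1 stop darker.
ISO: 640 → 500 → 400 — 2/3 stop dropped (darker).
Shutter speed: 1/500 → 1/400 → 1/320 → 1/250 → 1/200 → 1/160 → 1/125 → 1/100 → 1/80 → 1/60 — 3 stops slower (brighter).
Net so far: 1 1/3 stops brighter. Aperture: f/13 → f/14 → f/16 → f/18 → f/20.

f/20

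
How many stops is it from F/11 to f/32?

3 stops

f/11 → f/16 → f/22 → f/32 — count the steps: 3 stops.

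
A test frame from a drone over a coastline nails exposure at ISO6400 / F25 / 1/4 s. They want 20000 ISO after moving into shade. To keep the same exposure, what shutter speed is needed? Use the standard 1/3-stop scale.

1/13s

ISO: 6400 → 8000 → 10000 → 12800 → 16000 → 20000 — 1 2/3 stops higher (brighter).
Need 1 2/3 stops darker from the shutter speed: 1/4 → 1/5 → 1/6 → 1/8 → 1/10 → 1/13.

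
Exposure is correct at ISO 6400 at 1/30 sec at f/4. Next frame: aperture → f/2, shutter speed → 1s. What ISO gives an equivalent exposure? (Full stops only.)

Aperture: f/4 → f/2.8 → f/2 — 2 stops opened up (brighter).
Shutter speed: 1/30 → 1/15 → 1/8 → 1/4 → 1/2 → 1 — 5 stops longer (brighter).
Net change so far: 7 stops brighter. Offset with the ISO: 6400 → 3200 → 1600 → 800 → 400 → 200 → 100 → 50.

ISO 50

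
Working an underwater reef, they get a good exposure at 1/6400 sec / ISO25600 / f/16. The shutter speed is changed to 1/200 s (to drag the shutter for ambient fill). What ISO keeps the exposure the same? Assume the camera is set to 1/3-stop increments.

Shutter speed: 1/6400 → 1/5000 → 1/4000 → 1/3200 → 1/2500 → 1/2000 → 1/1600 → 1/1250 → 1/1000 → 1/800 → 1/640 → 1/500 → 1/400 → 1/320 → 1/250 → 1/200 — 5 stops slower (brighter).
Need 5 stops darker from the ISO: 25600 → 20000 → 16000 → 12800 → 10000 → 8000 → 6400 → 5000 → 4000 → 3200 → 2500 → 2000 → 1600 → 1250 → 1000 → 800.

ISO 800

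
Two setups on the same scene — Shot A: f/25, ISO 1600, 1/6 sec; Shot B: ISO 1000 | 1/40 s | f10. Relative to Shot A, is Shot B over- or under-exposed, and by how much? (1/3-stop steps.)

Aperture: f/25 → f/22 → f/20 → f/18 → f/16 → f/14 → f/13 → f/11 → f/10 — 2 2/3 stops opened up (brighter).
Shutter speed: 1/6 → 1/8 → 1/10 → 1/13 → 1/15 → 1/20 → 1/25 → 1/30 → 1/40 — 2 2/3 stops shorter (darker).
ISO: 1600 → 1250 → 1000 — 2/3 stop lower (darker).
Net: +2 2/3 −2 2/3 −2/3 = −2/3 stops.

2/3 stop darker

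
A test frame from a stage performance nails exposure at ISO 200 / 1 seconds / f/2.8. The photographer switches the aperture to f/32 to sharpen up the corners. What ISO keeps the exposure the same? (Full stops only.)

Aperture: f/2.8 → f/4 → f/5.6 → f/8 → f/11 → f/16 → f/22 → f/32 — 7 stops smaller aperture (darker).
Need 7 stops brighter from the ISO: 200 → 400 → 800 → 1600 → 3200 → 6400 → 12800 → 25600.

ISO 25600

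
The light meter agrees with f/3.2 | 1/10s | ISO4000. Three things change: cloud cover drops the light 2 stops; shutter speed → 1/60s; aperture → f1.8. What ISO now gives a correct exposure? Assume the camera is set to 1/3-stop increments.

Scene light: 2 stops darker.
Shutter speed: 1/10 → 1/13 → 1/15 → 1/20 → 1/25 → 1/30 → 1/40 → 1/50 → 1/60 — 2 2/3 stops shorter (darker).
Aperture: f/3.2 → f/2.8 → f/2.5 → f/2.2 → f/2 → f/1.8 — 1 2/3 stops larger aperture (brighter).
Net so far: 3 stops darker. ISO: 4000 → 5000 → 6400 → 8000 → 10000 → 12800 → 16000 → 20000 → 25600 → 32000.

ISO 32000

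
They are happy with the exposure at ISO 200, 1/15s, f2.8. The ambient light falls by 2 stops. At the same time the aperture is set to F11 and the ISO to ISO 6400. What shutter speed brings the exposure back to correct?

1/8s

Scene light: 2 stops darker.
Aperture: f/2.8 → f/4 → f/5.6 → f/8 → f/11 — 4 stops smaller aperture (darker).
ISO: 200 → 400 → 800 → 1600 → 3200 → 6400 — 5 stops raised (brighter).
Net so far: 1 stop darker. Shutter speed: 1/15 → 1/8.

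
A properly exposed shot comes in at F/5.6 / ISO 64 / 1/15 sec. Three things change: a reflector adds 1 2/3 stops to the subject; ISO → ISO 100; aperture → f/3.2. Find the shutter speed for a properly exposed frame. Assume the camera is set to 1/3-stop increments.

Scene light: 1 2/3 stops brighter.
ISO: 64 → 80 → 100 — 2/3 stop raised (brighter).
Aperture: f/5.6 → f/5 → f/4.5 → f/4 → f/3.5 → f/3.2 — 1 2/3 stops opened up (brighter).
Net so far: 4 stops brighter. Shutter speed: 1/15 → 1/20 → 1/25 → 1/30 → 1/40 → 1/50 → 1/60 → 1/80 → 1/100 → 1/125 → 1/160 → 1/200 → 1/250.

1/250s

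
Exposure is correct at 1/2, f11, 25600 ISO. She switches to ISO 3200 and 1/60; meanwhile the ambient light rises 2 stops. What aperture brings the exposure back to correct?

f/1.4

Scene light: 2 stops brighter.
ISO: 25600 → 12800 → 6400 → 3200 — 3 stops dropped (darker).
Shutter speed: 1/2 → 1/4 → 1/8 → 1/15 → 1/30 → 1/60 — 5 stops faster (darker).
Net so far: 6 stops darker. Aperture: f/11 → f/8 → f/5.6 → f/4 → f/2.8 → f/2 → f/1.4.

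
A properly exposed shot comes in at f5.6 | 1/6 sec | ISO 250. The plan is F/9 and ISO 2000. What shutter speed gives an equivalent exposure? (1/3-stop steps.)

Aperture: f/5.6 → f/6.3 → f/7.1 → f/8 → f/9 — 1 1/3 stops stopped down (darker).
ISO: 250 → 320 → 400 → 500 → 640 → 800 → 1000 → 1250 → 1600 → 2000 — 3 stops raised (brighter).
Net change so far: 1 2/3 stops brighter. Offset with the shutter speed: 1/6 → 1/8 → 1/10 → 1/13 → 1/15 → 1/20.

1/20s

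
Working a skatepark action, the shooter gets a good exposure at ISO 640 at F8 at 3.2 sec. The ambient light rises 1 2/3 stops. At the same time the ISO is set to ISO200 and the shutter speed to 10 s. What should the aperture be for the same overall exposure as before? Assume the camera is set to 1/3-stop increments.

Scene light: 1 2/3 stops brighter.
ISO: 640 → 500 → 400 → 320 → 250 → 200 — 1 2/3 stops lower (darker).
Shutter speed: 3.2 → 4 → 5 → 6 → 8 → 10 — 1 2/3 stops longer (brighter).
Net so far: 1 2/3 stops brighter. Aperture: f/8 → f/9 → f/10 → f/11 → f/13 → f/14.

f/14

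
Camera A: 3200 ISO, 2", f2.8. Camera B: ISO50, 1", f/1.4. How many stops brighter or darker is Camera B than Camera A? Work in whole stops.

Aperture: f/2.8 → f/2 → f/1.4 — 2 stops larger aperture (brighter).
Shutter speed: 2 → 1 — 1 stop faster (darker).
ISO: 3200 → 1600 → 800 → 400 → 200 → 100 → 50 — 6 stops dropped (darker).
Net: +2 −1 −6 = −5 stops.

5 stops darker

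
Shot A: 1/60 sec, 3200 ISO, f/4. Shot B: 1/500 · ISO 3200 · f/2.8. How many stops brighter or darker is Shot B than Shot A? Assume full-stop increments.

2 stops darker

Aperture: f/4 → f/2.8 — 1 stop wider (brighter).
Shutter speed: 1/60 → 1/125 → 1/250 → 1/500 — 3 stops shorter (darker).
ISO: unchanged.
Net: +1 −3 = −2 stops.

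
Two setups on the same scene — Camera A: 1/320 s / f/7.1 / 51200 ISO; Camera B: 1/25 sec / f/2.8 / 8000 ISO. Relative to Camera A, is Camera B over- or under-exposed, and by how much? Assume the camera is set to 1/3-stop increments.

Aperture: f/7.1 → f/6.3 → f/5.6 → f/5 → f/4.5 → f/4 → f/3.5 → f/3.2 → f/2.8 — 2 2/3 stops opened up (brighter).
Shutter speed: 1/320 → 1/250 → 1/200 → 1/160 → 1/125 → 1/100 → 1/80 → 1/60 → 1/50 → 1/40 → 1/30 → 1/25 — 3 2/3 stops longer (brighter).
ISO: 51200 → 40000 → 32000 → 25600 → 20000 → 16000 → 12800 → 10000 → 8000 — 2 2/3 stops lower (darker).
Net: +2 2/3 +3 2/3 −2 2/3 = +3 2/3 stops.

3 2/3 stops brighter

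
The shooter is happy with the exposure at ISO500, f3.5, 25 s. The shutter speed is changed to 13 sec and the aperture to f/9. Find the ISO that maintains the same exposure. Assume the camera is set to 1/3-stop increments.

Shutter speed: 25 → 20 → 15 → 13 — 1 stop shorter (darker).
Aperture: f/3.5 → f/4 → f/4.5 → f/5 → f/5.6 → f/6.3 → f/7.1 → f/8 → f/9 — 2 2/3 stops narrower (darker).
Net change so far: 3 2/3 stops darker. Offset with the ISO: 500 → 640 → 800 → 1000 → 1250 → 1600 → 2000 → 2500 → 3200 → 4000 → 5000 → 6400.

ISO 6400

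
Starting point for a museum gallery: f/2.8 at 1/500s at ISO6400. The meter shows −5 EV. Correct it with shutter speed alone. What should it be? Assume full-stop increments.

1/15s

Underexposed by 5 stops → need 5 stops brighter.
Shutter speed: 1/500 → 1/250 → 1/125 → 1/60 → 1/30 → 1/15.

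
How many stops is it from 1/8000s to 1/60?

7 stops

1/8000 → 1/4000 → 1/2000 → 1/1000 → 1/500 → 1/250 → 1/125 → 1/60 — count the steps: 7 stops.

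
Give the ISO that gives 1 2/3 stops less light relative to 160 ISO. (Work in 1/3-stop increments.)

ISO 50

ISO: 160 → 125 → 100 → 80 → 64 → 50 — 1 2/3 stops lower (darker).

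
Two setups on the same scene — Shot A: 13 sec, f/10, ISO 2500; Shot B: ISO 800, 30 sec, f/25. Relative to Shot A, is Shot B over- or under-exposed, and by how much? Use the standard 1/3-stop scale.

Aperture: f/10 → f/11 → f/13 → f/14 → f/16 → f/18 → f/20 → f/22 → f/25 — 2 2/3 stops stopped down (darker).
Shutter speed: 13 → 15 → 20 → 25 → 30 — 1 1/3 stops slower (brighter).
ISO: 2500 → 2000 → 1600 → 1250 → 1000 → 800 — 1 2/3 stops lower (darker).
Net: −2 2/3 +1 1/3 −1 2/3 = −3 stops.

3 stops darker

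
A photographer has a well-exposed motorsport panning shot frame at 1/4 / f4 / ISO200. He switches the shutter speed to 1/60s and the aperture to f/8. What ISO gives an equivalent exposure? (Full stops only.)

ISO 12800

Shutter speed: 1/4 → 1/8 → 1/15 → 1/30 → 1/60 — 4 stops shorter (darker).
Aperture: f/4 → f/5.6 → f/8 — 2 stops smaller aperture (darker).
Net change so far: 6 stops darker. Offset with the ISO: 200 → 400 → 800 → 1600 → 3200 → 6400 → 12800.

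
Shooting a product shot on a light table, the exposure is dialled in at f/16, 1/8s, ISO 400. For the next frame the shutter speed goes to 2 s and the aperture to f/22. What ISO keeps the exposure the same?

Shutter speed: 1/8 → 1/4 → 1/2 → 1 → 2 — 4 stops slower (brighter).
Aperture: f/16 → f/22 — 1 stop narrower (darker).
Net change so far: 3 stops brighter. Offset with the ISO: 400 → 200 → 100 → 50.

ISO 50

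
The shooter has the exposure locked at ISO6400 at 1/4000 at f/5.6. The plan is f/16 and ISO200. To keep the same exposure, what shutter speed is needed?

1/15s

Aperture: f/5.6 → f/8 → f/11 → f/16 — 3 stops stopped down (darker).
ISO: 6400 → 3200 → 1600 → 800 → 400 → 200 — 5 stops dropped (darker).
Net change so far: 8 stops darker. Offset with the shutter speed: 1/4000 → 1/2000 → 1/1000 → 1/500 → 1/250 → 1/125 → 1/60 → 1/30 → 1/15.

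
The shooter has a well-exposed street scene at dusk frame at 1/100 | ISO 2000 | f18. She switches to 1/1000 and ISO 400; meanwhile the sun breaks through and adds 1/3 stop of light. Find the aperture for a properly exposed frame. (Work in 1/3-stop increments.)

f/2.8

Scene light: 1/3 stop brighter.
Shutter speed: 1/100 → 1/125 → 1/160 → 1/200 → 1/250 → 1/320 → 1/400 → 1/500 → 1/640 → 1/800 → 1/1000 — 3 1/3 stops shorter (darker).
ISO: 2000 → 1600 → 1250 → 1000 → 800 → 640 → 500 → 400 — 2 1/3 stops lower (darker).
Net so far: 5 1/3 stops darker. Aperture: f/18 → f/16 → f/14 → f/13 → f/11 → f/10 → f/9 → f/8 → f/7.1 → f/6.3 → f/5.6 → f/5 → f/4.5 → f/4 → f/3.5 → f/3.2 → f/2.8.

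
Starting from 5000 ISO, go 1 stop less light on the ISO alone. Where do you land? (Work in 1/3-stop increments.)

ISO: 5000 → 4000 → 3200 → 2500 — 1 stop lower (darker).

ISO 2500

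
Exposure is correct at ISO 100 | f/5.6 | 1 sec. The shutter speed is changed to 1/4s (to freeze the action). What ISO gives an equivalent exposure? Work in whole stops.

Shutter speed: 1 → 1/2 → 1/4 — 2 stops shorter (darker).
Need 2 stops brighter from the ISO: 100 → 200 → 400.

ISO 400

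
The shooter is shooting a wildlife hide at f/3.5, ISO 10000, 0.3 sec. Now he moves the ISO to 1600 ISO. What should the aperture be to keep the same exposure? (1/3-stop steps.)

f/1.4

ISO: 10000 → 8000 → 6400 → 5000 → 4000 → 3200 → 2500 → 2000 → 1600 — 2 2/3 stops lower (darker).
Need 2 2/3 stops brighter from the aperture: f/3.5 → f/3.2 → f/2.8 → f/2.5 → f/2.2 → f/2 → f/1.8 → f/1.6 → f/1.4.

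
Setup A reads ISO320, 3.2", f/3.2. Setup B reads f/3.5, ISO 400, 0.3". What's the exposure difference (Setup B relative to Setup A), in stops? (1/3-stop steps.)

3 1/3 stops darker

Aperture: f/3.2 → f/3.5 — 1/3 stop stopped down (darker).
Shutter speed: 3.2 → 2.5 → 2 → 1.6 → 1.3 → 1 → 0.8 → 0.6 → 0.5 → 0.4 → 0.3 — 3 1/3 stops faster (darker).
ISO: 320 → 400 — 1/3 stop higher (brighter).
Net: −1/3 −3 1/3 +1/3 = −3 1/3 stops.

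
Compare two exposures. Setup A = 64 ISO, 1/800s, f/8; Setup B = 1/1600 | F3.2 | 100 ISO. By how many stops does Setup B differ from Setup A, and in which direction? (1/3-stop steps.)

Aperture: f/8 → f/7.1 → f/6.3 → f/5.6 → f/5 → f/4.5 → f/4 → f/3.5 → f/3.2 — 2 2/3 stops larger aperture (brighter).
Shutter speed: 1/800 → 1/1000 → 1/1250 → 1/1600 — 1 stop shorter (darker).
ISO: 64 → 80 → 100 — 2/3 stop higher (brighter).
Net: +2 2/3 −1 +2/3 = +2 1/3 stops.

2 1/3 stops brighter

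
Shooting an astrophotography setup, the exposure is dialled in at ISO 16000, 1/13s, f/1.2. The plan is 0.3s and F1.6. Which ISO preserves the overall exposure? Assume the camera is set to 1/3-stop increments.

ISO 6400

Shutter speed: 1/13 → 1/10 → 1/8 → 1/6 → 1/5 → 1/4 → 0.3 — 2 stops longer (brighter).
Aperture: f/1.2 → f/1.4 → f/1.6 — 2/3 stop stopped down (darker).
Net change so far: 1 1/3 stops brighter. Offset with the ISO: 16000 → 12800 → 10000 → 8000 → 6400.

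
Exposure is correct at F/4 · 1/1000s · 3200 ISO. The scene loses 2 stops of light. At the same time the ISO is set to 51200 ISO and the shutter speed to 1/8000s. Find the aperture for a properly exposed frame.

Scene light: 2 stops darker.
ISO: 3200 → 6400 → 12800 → 25600 → 51200 — 4 stops raised (brighter).
Shutter speed: 1/1000 → 1/2000 → 1/4000 → 1/8000 — 3 stops faster (darker).
Net so far: 1 stop darker. Aperture: f/4 → f/2.8.

f/2.8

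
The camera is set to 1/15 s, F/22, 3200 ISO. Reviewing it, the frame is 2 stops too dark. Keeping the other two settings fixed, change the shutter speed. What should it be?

Underexposed by 2 stops → need 2 stops brighter.
Shutter speed: 1/15 → 1/8 → 1/4.

1/4s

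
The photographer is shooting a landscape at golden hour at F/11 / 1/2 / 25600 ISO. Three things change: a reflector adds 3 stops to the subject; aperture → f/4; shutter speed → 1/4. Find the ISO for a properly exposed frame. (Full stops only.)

Scene light: 3 stops brighter.
Aperture: f/11 → f/8 → f/5.6 → f/4 — 3 stops opened up (brighter).
Shutter speed: 1/2 → 1/4 — 1 stop faster (darker).
Net so far: 5 stops brighter. ISO: 25600 → 12800 → 6400 → 3200 → 1600 → 800.

ISO 800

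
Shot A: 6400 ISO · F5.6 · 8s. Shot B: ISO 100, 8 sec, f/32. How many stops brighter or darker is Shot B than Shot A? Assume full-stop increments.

Aperture: f/5.6 → f/8 → f/11 → f/16 → f/22 → f/32 — 5 stops stopped down (darker).
Shutter speed: unchanged.
ISO: 6400 → 3200 → 1600 → 800 → 400 → 200 → 100 — 6 stops lower (darker).
Net: −5 −6 = −11 stops.

11 stops darker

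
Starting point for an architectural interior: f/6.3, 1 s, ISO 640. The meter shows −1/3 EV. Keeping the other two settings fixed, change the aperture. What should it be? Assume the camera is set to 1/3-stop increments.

f/5.6

Underexposed by 1/3 stop → need 1/3 stop brighter.
Aperture: f/6.3 → f/5.6.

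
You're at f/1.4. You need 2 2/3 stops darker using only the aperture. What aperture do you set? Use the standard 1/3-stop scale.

Aperture: f/1.4 → f/1.6 → f/1.8 → f/2 → f/2.2 → f/2.5 → f/2.8 → f/3.2 → f/3.5 — 2 2/3 stops narrower (darker).

f/3.5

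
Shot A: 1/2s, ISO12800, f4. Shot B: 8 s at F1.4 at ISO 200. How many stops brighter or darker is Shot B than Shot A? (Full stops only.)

Aperture: f/4 → f/2.8 → f/2 → f/1.4 — 3 stops opened up (brighter).
Shutter speed: 1/2 → 1 → 2 → 4 → 8 — 4 stops longer (brighter).
ISO: 12800 → 6400 → 3200 → 1600 → 800 → 400 → 200 — 6 stops dropped (darker).
Net: +3 +4 −6 = +1 stop.

1 stop brighter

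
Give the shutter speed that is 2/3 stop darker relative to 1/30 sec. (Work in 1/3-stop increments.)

Shutter speed: 1/30 → 1/40 → 1/50 — 2/3 stop shorter (darker).

1/50s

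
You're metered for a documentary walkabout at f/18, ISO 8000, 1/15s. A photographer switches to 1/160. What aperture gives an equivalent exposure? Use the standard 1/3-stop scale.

Shutter speed: 1/15 → 1/20 → 1/25 → 1/30 → 1/40 → 1/50 → 1/60 → 1/80 → 1/100 → 1/125 → 1/160 — 3 1/3 stops shorter (darker).
Need 3 1/3 stops brighter from the aperture: f/18 → f/16 → f/14 → f/13 → f/11 → f/10 → f/9 → f/8 → f/7.1 → f/6.3 → f/5.6.

f/5.6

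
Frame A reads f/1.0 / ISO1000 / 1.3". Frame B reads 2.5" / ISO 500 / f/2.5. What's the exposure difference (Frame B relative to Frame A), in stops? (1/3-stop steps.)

Aperture: f/1.0 → f/1.1 → f/1.2 → f/1.4 → f/1.6 → f/1.8 → f/2 → f/2.2 → f/2.5 — 2 2/3 stops narrower (darker).
Shutter speed: 1.3 → 1.6 → 2 → 2.5 — 1 stop slower (brighter).
ISO: 1000 → 800 → 640 → 500 — 1 stop lower (darker).
Net: −2 2/3 +1 −1 = −2 2/3 stops.

2 2/3 stops darker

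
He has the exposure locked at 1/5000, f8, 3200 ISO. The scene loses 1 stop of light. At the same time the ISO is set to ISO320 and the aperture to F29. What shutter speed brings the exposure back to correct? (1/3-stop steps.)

Scene light: 1 stop darker.
ISO: 3200 → 2500 → 2000 → 1600 → 1250 → 1000 → 800 → 640 → 500 → 400 → 320 — 3 1/3 stops lower (darker).
Aperture: f/8 → f/9 → f/10 → f/11 → f/13 → f/14 → f/16 → f/18 → f/20 → f/22 → f/25 → f/29 — 3 2/3 stops narrower (darker).
Net so far: 8 stops darker. Shutter speed: 1/5000 → 1/4000 → 1/3200 → 1/2500 → 1/2000 → 1/1600 → 1/1250 → 1/1000 → 1/800 → 1/640 → 1/500 → 1/400 → 1/320 → 1/250 → 1/200 → 1/160 → 1/125 → 1/100 → 1/80 → 1/60 → 1/50 → 1/40 → 1/30 → 1/25 → 1/20.

1/20s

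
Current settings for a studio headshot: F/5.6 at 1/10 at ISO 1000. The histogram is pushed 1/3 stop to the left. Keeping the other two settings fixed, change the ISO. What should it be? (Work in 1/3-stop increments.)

ISO 1250

Underexposed by 1/3 stop → need 1/3 stop brighter.
ISO: 1000 → 1250.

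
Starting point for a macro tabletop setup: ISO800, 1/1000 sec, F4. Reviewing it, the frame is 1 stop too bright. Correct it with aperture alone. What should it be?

Overexposed by 1 stop → need 1 stop darker.
Aperture: f/4 → f/5.6.

f/5.6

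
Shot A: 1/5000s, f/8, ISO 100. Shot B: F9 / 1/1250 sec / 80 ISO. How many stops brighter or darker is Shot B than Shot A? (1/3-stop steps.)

Aperture: f/8 → f/9 — 1/3 stop narrower (darker).
Shutter speed: 1/5000 → 1/4000 → 1/3200 → 1/2500 → 1/2000 → 1/1600 → 1/1250 — 2 stops slower (brighter).
ISO: 100 → 80 — 1/3 stop lower (darker).
Net: −1/3 +2 −1/3 = +1 1/3 stops.

1 1/3 stops brighter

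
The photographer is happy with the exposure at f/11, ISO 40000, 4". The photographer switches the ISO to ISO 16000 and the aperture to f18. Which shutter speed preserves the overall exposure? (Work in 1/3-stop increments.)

25 s

ISO: 40000 → 32000 → 25600 → 20000 → 16000 — 1 1/3 stops dropped (darker).
Aperture: f/11 → f/13 → f/14 → f/16 → f/18 — 1 1/3 stops stopped down (darker).
Net change so far: 2 2/3 stops darker. Offset with the shutter speed: 4 → 5 → 6 → 8 → 10 → 13 → 15 → 20 → 25.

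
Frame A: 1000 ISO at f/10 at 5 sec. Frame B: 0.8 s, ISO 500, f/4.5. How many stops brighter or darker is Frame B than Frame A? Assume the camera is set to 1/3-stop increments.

Aperture: f/10 → f/9 → f/8 → f/7.1 → f/6.3 → f/5.6 → f/5 → f/4.5 — 2 1/3 stops opened up (brighter).
Shutter speed: 5 → 4 → 3.2 → 2.5 → 2 → 1.6 → 1.3 → 1 → 0.8 — 2 2/3 stops shorter (darker).
ISO: 1000 → 800 → 640 → 500 — 1 stop lower (darker).
Net: +2 1/3 −2 2/3 −1 = −1 1/3 stops.

1 1/3 stops darker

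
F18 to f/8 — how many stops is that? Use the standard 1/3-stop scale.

f/18 → f/16 → f/14 → f/13 → f/11 → f/10 → f/9 → f/8 — count the steps: 7 third-stops = 2 1/3 stops.

2 1/3 stops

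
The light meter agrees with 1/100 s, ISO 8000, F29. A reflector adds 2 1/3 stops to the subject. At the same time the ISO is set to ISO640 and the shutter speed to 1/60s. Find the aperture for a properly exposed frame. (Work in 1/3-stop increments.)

Scene light: 2 1/3 stops brighter.
ISO: 8000 → 6400 → 5000 → 4000 → 3200 → 2500 → 2000 → 1600 → 1250 → 1000 → 800 → 640 — 3 2/3 stops lower (darker).
Shutter speed: 1/100 → 1/80 → 1/60 — 2/3 stop longer (brighter).
Net so far: 2/3 stop darker. Aperture: f/29 → f/25 → f/22.

f/22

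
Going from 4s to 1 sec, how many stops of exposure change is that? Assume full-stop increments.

2 stops

4 → 2 → 1 — count the steps: 2 stops.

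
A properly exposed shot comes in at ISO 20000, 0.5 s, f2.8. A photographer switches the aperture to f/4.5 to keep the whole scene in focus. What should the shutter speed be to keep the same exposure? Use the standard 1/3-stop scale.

1.3 s

Aperture: f/2.8 → f/3.2 → f/3.5 → f/4 → f/4.5 — 1 1/3 stops smaller aperture (darker).
Need 1 1/3 stops brighter from the shutter speed: 0.5 → 0.6 → 0.8 → 1 → 1.3.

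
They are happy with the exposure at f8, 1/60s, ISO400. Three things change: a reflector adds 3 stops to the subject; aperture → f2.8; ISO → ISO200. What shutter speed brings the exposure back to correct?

1/2000s

Scene light: 3 stops brighter.
Aperture: f/8 → f/5.6 → f/4 → f/2.8 — 3 stops opened up (brighter).
ISO: 400 → 200 — 1 stop dropped (darker).
Net so far: 5 stops brighter. Shutter speed: 1/60 → 1/125 → 1/250 → 1/500 → 1/1000 → 1/2000.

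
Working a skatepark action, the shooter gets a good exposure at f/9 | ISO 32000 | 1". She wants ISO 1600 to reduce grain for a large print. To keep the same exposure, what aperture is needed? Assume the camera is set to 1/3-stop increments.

f/2

ISO: 32000 → 25600 → 20000 → 16000 → 12800 → 10000 → 8000 → 6400 → 5000 → 4000 → 3200 → 2500 → 2000 → 1600 — 4 1/3 stops lower (darker).
Need 4 1/3 stops brighter from the aperture: f/9 → f/8 → f/7.1 → f/6.3 → f/5.6 → f/5 → f/4.5 → f/4 → f/3.5 → f/3.2 → f/2.8 → f/2.5 → f/2.2 → f/2.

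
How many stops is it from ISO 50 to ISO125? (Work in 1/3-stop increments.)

50 → 64 → 80 → 100 → 125 — count the steps: 4 third-stops = 1 1/3 stops.

1 1/3 stops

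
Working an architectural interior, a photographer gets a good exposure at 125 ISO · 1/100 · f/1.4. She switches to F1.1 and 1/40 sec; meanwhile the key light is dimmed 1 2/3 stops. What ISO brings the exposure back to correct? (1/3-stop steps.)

ISO 100

Scene light: 1 2/3 stops darker.
Aperture: f/1.4 → f/1.2 → f/1.1 — 2/3 stop wider (brighter).
Shutter speed: 1/100 → 1/80 → 1/60 → 1/50 → 1/40 — 1 1/3 stops longer (brighter).
Net so far: 1/3 stop brighter. ISO: 125 → 100.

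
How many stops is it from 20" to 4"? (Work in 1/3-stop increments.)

2 1/3 stops

20 → 15 → 13 → 10 → 8 → 6 → 5 → 4 — count the steps: 7 third-stops = 2 1/3 stops.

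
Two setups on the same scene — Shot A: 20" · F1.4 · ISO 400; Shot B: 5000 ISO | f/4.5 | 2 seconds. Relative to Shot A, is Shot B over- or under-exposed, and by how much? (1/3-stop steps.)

Aperture: f/1.4 → f/1.6 → f/1.8 → f/2 → f/2.2 → f/2.5 → f/2.8 → f/3.2 → f/3.5 → f/4 → f/4.5 — 3 1/3 stops smaller aperture (darker).
Shutter speed: 20 → 15 → 13 → 10 → 8 → 6 → 5 → 4 → 3.2 → 2.5 → 2 — 3 1/3 stops shorter (darker).
ISO: 400 → 500 → 640 → 800 → 1000 → 1250 → 1600 → 2000 → 2500 → 3200 → 4000 → 5000 — 3 2/3 stops raised (brighter).
Net: −3 1/3 −3 1/3 +3 2/3 = −3 stops.

3 stops darker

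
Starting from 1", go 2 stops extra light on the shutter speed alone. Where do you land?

Shutter speed: 1 → 2 → 4 — 2 stops longer (brighter).

4 s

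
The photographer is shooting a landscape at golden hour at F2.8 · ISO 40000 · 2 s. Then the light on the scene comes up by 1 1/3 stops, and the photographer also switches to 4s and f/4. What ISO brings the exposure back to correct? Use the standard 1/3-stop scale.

ISO 16000

Scene light: 1 1/3 stops brighter.
Shutter speed: 2 → 2.5 → 3.2 → 4 — 1 stop slower (brighter).
Aperture: f/2.8 → f/3.2 → f/3.5 → f/4 — 1 stop stopped down (darker).
Net so far: 1 1/3 stops brighter. ISO: 40000 → 32000 → 25600 → 20000 → 16000.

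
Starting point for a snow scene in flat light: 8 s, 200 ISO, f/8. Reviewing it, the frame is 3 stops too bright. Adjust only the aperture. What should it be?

Overexposed by 3 stops → need 3 stops darker.
Aperture: f/8 → f/11 → f/16 → f/22.

f/22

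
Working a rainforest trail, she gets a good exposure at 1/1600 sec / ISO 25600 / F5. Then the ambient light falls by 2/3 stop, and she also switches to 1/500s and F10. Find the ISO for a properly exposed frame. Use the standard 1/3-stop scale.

ISO 51200

Scene light: 2/3 stop darker.
Shutter speed: 1/1600 → 1/1250 → 1/1000 → 1/800 → 1/640 → 1/500 — 1 2/3 stops slower (brighter).
Aperture: f/5 → f/5.6 → f/6.3 → f/7.1 → f/8 → f/9 → f/10 — 2 stops smaller aperture (darker).
Net so far: 1 stop darker. ISO: 25600 → 32000 → 40000 → 51200.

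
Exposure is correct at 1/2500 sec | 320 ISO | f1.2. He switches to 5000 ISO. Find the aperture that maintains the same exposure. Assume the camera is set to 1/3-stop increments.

ISO: 320 → 400 → 500 → 640 → 800 → 1000 → 1250 → 1600 → 2000 → 2500 → 3200 → 4000 → 5000 — 4 stops higher (brighter).
Need 4 stops darker from the aperture: f/1.2 → f/1.4 → f/1.6 → f/1.8 → f/2 → f/2.2 → f/2.5 → f/2.8 → f/3.2 → f/3.5 → f/4 → f/4.5 → f/5.

f/5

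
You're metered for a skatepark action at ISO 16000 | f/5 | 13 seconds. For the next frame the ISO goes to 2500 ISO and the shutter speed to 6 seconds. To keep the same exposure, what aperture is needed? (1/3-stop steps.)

f/1.4

ISO: 16000 → 12800 → 10000 → 8000 → 6400 → 5000 → 4000 → 3200 → 2500 — 2 2/3 stops lower (darker).
Shutter speed: 13 → 10 → 8 → 6 — 1 stop faster (darker).
Net change so far: 3 2/3 stops darker. Offset with the aperture: f/5 → f/4.5 → f/4 → f/3.5 → f/3.2 → f/2.8 → f/2.5 → f/2.2 → f/2 → f/1.8 → f/1.6 → f/1.4.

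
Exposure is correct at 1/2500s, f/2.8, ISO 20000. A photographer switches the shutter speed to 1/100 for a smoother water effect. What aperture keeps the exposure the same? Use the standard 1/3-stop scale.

Shutter speed: 1/2500 → 1/2000 → 1/1600 → 1/1250 → 1/1000 → 1/800 → 1/640 → 1/500 → 1/400 → 1/320 → 1/250 → 1/200 → 1/160 → 1/125 → 1/100 — 4 2/3 stops slower (brighter).
Need 4 2/3 stops darker from the aperture: f/2.8 → f/3.2 → f/3.5 → f/4 → f/4.5 → f/5 → f/5.6 → f/6.3 → f/7.1 → f/8 → f/9 → f/10 → f/11 → f/13 → f/14.

f/14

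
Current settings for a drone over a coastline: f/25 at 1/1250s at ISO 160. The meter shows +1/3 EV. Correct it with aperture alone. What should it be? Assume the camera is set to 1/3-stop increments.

f/29

Overexposed by 1/3 stop → need 1/3 stop darker.
Aperture: f/25 → f/29.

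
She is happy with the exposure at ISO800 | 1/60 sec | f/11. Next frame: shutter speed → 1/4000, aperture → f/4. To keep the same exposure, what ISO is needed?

ISO 6400

Shutter speed: 1/60 → 1/125 → 1/250 → 1/500 → 1/1000 → 1/2000 → 1/4000 — 6 stops shorter (darker).
Aperture: f/11 → f/8 → f/5.6 → f/4 — 3 stops opened up (brighter).
Net change so far: 3 stops darker. Offset with the ISO: 800 → 1600 → 3200 → 6400.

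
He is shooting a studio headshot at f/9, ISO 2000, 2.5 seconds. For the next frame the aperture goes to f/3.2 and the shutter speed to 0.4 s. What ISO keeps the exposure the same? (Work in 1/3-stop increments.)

Aperture: f/9 → f/8 → f/7.1 → f/6.3 → f/5.6 → f/5 → f/4.5 → f/4 → f/3.5 → f/3.2 — 3 stops larger aperture (brighter).
Shutter speed: 2.5 → 2 → 1.6 → 1.3 → 1 → 0.8 → 0.6 → 0.5 → 0.4 — 2 2/3 stops faster (darker).
Net change so far: 1/3 stop brighter. Offset with the ISO: 2000 → 1600.

ISO 1600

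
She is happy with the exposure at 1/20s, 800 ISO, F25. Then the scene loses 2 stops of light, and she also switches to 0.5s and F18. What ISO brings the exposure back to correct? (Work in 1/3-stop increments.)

ISO 160

Scene light: 2 stops darker.
Shutter speed: 1/20 → 1/15 → 1/13 → 1/10 → 1/8 → 1/6 → 1/5 → 1/4 → 0.3 → 0.4 → 0.5 — 3 1/3 stops longer (brighter).
Aperture: f/25 → f/22 → f/20 → f/18 — 1 stop larger aperture (brighter).
Net so far: 2 1/3 stops brighter. ISO: 800 → 640 → 500 → 400 → 320 → 250 → 200 → 160.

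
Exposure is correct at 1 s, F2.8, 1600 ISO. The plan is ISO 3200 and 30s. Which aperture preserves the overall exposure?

ISO: 1600 → 3200 — 1 stop higher (brighter).
Shutter speed: 1 → 2 → 4 → 8 → 15 → 30 — 5 stops slower (brighter).
Net change so far: 6 stops brighter. Offset with the aperture: f/2.8 → f/4 → f/5.6 → f/8 → f/11 → f/16 → f/22.

f/22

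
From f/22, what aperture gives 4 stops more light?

Aperture: f/22 → f/16 → f/11 → f/8 → f/5.6 — 4 stops wider (brighter).

f/5.6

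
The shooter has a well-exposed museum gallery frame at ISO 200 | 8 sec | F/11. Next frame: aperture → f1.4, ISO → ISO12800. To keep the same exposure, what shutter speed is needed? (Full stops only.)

1/500s

Aperture: f/11 → f/8 → f/5.6 → f/4 → f/2.8 → f/2 → f/1.4 — 6 stops opened up (brighter).
ISO: 200 → 400 → 800 → 1600 → 3200 → 6400 → 12800 — 6 stops raised (brighter).
Net change so far: 12 stops brighter. Offset with the shutter speed: 8 → 4 → 2 → 1 → 1/2 → 1/4 → 1/8 → 1/15 → 1/30 → 1/60 → 1/125 → 1/250 → 1/500.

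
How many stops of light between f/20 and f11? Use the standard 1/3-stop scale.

f/20 → f/18 → f/16 → f/14 → f/13 → f/11 — count the steps: 5 third-stops = 1 2/3 stops.

1 2/3 stops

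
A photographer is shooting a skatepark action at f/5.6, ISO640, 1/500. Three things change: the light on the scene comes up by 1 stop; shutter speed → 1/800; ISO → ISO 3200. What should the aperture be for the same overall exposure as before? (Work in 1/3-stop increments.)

f/14

Scene light: 1 stop brighter.
Shutter speed: 1/500 → 1/640 → 1/800 — 2/3 stop shorter (darker).
ISO: 640 → 800 → 1000 → 1250 → 1600 → 2000 → 2500 → 3200 — 2 1/3 stops higher (brighter).
Net so far: 2 2/3 stops brighter. Aperture: f/5.6 → f/6.3 → f/7.1 → f/8 → f/9 → f/10 → f/11 → f/13 → f/14.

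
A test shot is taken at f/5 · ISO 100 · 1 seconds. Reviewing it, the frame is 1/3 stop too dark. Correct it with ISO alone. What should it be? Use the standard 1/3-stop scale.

Underexposed by 1/3 stop → need 1/3 stop brighter.
ISO: 100 → 125.

ISO 125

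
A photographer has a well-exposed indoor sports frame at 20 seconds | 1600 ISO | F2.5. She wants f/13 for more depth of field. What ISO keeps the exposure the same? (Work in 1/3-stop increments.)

ISO 40000

Aperture: f/2.5 → f/2.8 → f/3.2 → f/3.5 → f/4 → f/4.5 → f/5 → f/5.6 → f/6.3 → f/7.1 → f/8 → f/9 → f/10 → f/11 → f/13 — 4 2/3 stops smaller aperture (darker).
Need 4 2/3 stops brighter from the ISO: 1600 → 2000 → 2500 → 3200 → 4000 → 5000 → 6400 → 8000 → 10000 → 12800 → 16000 → 20000 → 25600 → 32000 → 40000.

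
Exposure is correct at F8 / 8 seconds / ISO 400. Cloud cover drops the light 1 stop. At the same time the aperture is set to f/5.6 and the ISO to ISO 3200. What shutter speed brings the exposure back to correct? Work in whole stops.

Scene light: 1 stop darker.
Aperture: f/8 → f/5.6 — 1 stop wider (brighter).
ISO: 400 → 800 → 1600 → 3200 — 3 stops higher (brighter).
Net so far: 3 stops brighter. Shutter speed: 8 → 4 → 2 → 1.

1 s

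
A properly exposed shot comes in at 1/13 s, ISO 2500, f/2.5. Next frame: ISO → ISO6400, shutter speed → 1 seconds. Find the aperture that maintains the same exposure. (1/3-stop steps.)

f/14

ISO: 2500 → 3200 → 4000 → 5000 → 6400 — 1 1/3 stops higher (brighter).
Shutter speed: 1/13 → 1/10 → 1/8 → 1/6 → 1/5 → 1/4 → 0.3 → 0.4 → 0.5 → 0.6 → 0.8 → 1 — 3 2/3 stops longer (brighter).
Net change so far: 5 stops brighter. Offset with the aperture: f/2.5 → f/2.8 → f/3.2 → f/3.5 → f/4 → f/4.5 → f/5 → f/5.6 → f/6.3 → f/7.1 → f/8 → f/9 → f/10 → f/11 → f/13 → f/14.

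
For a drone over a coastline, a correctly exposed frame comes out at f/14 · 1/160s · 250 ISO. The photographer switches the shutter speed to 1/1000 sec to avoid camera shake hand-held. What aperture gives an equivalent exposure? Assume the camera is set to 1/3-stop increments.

f/5.6

Shutter speed: 1/160 → 1/200 → 1/250 → 1/320 → 1/400 → 1/500 → 1/640 → 1/800 → 1/1000 — 2 2/3 stops shorter (darker).
Need 2 2/3 stops brighter from the aperture: f/14 → f/13 → f/11 → f/10 → f/9 → f/8 → f/7.1 → f/6.3 → f/5.6.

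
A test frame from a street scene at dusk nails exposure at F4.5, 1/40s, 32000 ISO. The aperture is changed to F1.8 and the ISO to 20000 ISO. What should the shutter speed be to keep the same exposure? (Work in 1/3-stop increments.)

1/160s

Aperture: f/4.5 → f/4 → f/3.5 → f/3.2 → f/2.8 → f/2.5 → f/2.2 → f/2 → f/1.8 — 2 2/3 stops wider (brighter).
ISO: 32000 → 25600 → 20000 — 2/3 stop lower (darker).
Net change so far: 2 stops brighter. Offset with the shutter speed: 1/40 → 1/50 → 1/60 → 1/80 → 1/100 → 1/125 → 1/160.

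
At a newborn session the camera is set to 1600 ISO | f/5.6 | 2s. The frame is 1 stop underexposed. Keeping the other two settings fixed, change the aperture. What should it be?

Underexposed by 1 stop → need 1 stop brighter.
Aperture: f/5.6 → f/4.

f/4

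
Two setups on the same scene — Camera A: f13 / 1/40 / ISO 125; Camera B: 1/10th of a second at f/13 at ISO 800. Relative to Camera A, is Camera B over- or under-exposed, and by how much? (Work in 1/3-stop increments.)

Aperture: unchanged.
Shutter speed: 1/40 → 1/30 → 1/25 → 1/20 → 1/15 → 1/13 → 1/10 — 2 stops slower (brighter).
ISO: 125 → 160 → 200 → 250 → 320 → 400 → 500 → 640 → 800 — 2 2/3 stops raised (brighter).
Net: +2 +2 2/3 = +4 2/3 stops.

4 2/3 stops brighter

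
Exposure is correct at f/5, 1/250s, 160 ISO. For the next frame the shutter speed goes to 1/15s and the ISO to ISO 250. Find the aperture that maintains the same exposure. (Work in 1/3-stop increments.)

f/25

Shutter speed: 1/250 → 1/200 → 1/160 → 1/125 → 1/100 → 1/80 → 1/60 → 1/50 → 1/40 → 1/30 → 1/25 → 1/20 → 1/15 — 4 stops longer (brighter).
ISO: 160 → 200 → 250 — 2/3 stop higher (brighter).
Net change so far: 4 2/3 stops brighter. Offset with the aperture: f/5 → f/5.6 → f/6.3 → f/7.1 → f/8 → f/9 → f/10 → f/11 → f/13 → f/14 → f/16 → f/18 → f/20 → f/22 → f/25.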